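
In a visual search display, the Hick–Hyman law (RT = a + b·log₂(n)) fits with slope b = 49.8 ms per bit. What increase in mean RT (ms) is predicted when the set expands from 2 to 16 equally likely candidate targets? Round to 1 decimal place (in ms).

149.4 ms

The intercept a cancels: ΔRT = b·(log₂ n₂ − log₂ n₁) = b·log₂(n₂/n₁).
log₂(16) − log₂(2) = log₂(16/2) = log₂(8) = 3.
ΔRT = 49.8 × 3.0000 = 149.400 ms.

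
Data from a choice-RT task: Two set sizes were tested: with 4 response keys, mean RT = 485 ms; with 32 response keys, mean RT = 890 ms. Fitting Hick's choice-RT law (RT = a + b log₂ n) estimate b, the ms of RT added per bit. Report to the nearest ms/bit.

Slope: b = (890 − 485) / (log₂ 32 − log₂ 4) = 405/3.0000 = 135 ms/bit.

135 ms/bit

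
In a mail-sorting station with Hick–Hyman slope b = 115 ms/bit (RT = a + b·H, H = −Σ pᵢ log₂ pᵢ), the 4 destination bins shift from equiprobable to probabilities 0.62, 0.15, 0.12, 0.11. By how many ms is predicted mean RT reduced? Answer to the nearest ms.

The RT saving is b·ΔH. Equiprobable H₀ = log₂(4) = 2.0000 bits; with the given probabilities H = 1.5555 bits.
b·(H₀ − H) = 115 × (2.0000 − 1.5555) = 51.12 ms.

51 ms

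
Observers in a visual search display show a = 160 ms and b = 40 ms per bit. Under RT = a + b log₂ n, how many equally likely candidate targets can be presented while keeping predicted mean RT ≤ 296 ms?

Set 160 + 40·log₂ n ≤ 296 → log₂ n ≤ (296 − 160)/40 = 3.4000.
So n ≤ 2^3.4000 = 10.556; the largest integer n is 10.

10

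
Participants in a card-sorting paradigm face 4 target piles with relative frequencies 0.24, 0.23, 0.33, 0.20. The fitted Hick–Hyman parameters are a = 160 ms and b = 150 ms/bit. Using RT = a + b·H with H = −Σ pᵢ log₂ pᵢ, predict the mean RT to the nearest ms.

456 ms

H = 0.24·log₂(1/0.24) + 0.23·log₂(1/0.23) + 0.33·log₂(1/0.33) + 0.20·log₂(1/0.20) = 1.9740 bits.
RT = 160 + 150 × 1.9740 = 456.10 ms.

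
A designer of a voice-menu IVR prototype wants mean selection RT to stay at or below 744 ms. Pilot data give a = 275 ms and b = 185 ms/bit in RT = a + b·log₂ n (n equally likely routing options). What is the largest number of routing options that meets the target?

185·log₂ n ≤ 744 − 275 = 469, giving log₂ n ≤ 2.5351 and n ≤ 5.796. The largest whole number is 5.

5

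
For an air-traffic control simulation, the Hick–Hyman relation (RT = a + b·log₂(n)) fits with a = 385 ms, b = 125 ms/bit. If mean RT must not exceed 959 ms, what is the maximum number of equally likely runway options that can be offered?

125·log₂ n ≤ 959 − 385 = 574, giving log₂ n ≤ 4.5920 and n ≤ 24.117. The largest whole number is 24.

24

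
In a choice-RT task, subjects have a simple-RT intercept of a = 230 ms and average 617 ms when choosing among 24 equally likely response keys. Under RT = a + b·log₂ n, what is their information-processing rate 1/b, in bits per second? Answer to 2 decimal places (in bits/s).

b = (617 − 230)/log₂ 24 = 387/4.5850 = 84.406 ms per bit = 0.08441 s/bit; the reciprocal is 11.847 bits/s.

11.85 bits/s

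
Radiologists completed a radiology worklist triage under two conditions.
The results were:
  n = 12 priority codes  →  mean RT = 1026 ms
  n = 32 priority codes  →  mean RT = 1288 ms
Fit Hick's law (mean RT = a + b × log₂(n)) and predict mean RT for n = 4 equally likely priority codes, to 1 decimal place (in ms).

732.5 ms

Solve the two-equation system in a and b:
  b = (1288 − 1026) / (log₂ 32 − log₂ 12) = 262 / (5 − 3.5850) = 185.154 ms/bit
  a = 1026 − 185.154 × 3.5850 = 362.229 ms
Then RT(4) = 362.229 + 185.154 × log₂ 4 = 362.229 + 185.154 × 2 ≈ 732.538 ms.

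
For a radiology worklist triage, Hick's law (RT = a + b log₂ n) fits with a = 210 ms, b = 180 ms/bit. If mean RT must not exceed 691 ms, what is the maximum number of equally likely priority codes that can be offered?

6

Set 210 + 180·log₂ n ≤ 691 → log₂ n ≤ (691 − 210)/180 = 2.6722.
So n ≤ 2^2.6722 = 6.374; the largest integer n is 6.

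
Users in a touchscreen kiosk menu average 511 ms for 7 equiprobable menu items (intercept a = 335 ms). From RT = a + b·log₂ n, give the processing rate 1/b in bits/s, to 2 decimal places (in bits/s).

b = (511 − 335)/log₂ 7 = 176/2.8074 = 62.692 ms per bit = 0.06269 s/bit; the reciprocal is 15.951 bits/s.

15.95 bits/s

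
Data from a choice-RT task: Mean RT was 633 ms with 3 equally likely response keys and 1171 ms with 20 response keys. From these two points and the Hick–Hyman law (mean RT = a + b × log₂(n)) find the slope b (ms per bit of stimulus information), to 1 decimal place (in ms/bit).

196.6 ms/bit

b = (RT₂ − RT₁)/(log₂ n₂ − log₂ n₁) = (1171 − 633)/(4.3219 − 1.5850) = 196.568 ms/bit.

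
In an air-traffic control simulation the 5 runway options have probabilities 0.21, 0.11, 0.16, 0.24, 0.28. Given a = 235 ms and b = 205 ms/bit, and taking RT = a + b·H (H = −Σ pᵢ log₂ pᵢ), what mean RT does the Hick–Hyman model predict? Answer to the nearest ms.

H = 0.21·log₂(1/0.21) + 0.11·log₂(1/0.11) + 0.16·log₂(1/0.16) + 0.24·log₂(1/0.24) + 0.28·log₂(1/0.28) = 2.2545 bits.
RT = 235 + 205 × 2.2545 = 697.17 ms.

697 ms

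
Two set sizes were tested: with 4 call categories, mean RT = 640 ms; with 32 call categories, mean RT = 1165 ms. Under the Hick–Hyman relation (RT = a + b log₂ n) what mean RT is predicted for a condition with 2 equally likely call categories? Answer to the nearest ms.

465 ms

Fit slope and intercept:
  b = (1165 − 640) / (log₂ 32 − log₂ 4) = 525 / (5 − 2) = 175 ms/bit
  a = 640 − 175 × 2 = 290 ms
Then RT(2) = 290 + 175 × log₂ 2 = 290 + 175 × 1 ≈ 465.000 ms.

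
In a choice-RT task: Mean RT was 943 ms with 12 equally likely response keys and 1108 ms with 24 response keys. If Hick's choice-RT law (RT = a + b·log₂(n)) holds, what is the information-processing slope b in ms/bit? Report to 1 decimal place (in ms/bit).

Slope: b = (1108 − 943) / (log₂ 24 − log₂ 12) = 165/1.0000 = 165.000 ms/bit.

165.0 ms/bit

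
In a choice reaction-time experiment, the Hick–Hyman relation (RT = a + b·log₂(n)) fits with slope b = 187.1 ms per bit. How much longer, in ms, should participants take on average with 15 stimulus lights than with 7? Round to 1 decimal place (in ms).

205.7 ms

Only the slope matters, since a is common to both: ΔRT = b·log₂(n₂/n₁).
log₂(15) − log₂(7) = 3.9069 − 2.8074 = 1.0995.
ΔRT = 187.1 × 1.0995 = 205.723 ms.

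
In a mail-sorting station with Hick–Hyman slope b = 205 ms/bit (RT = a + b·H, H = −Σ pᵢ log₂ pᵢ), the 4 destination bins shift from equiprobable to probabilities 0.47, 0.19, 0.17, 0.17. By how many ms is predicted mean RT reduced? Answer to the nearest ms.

The RT saving is b·ΔH. Equiprobable H₀ = log₂(4) = 2.0000 bits; with the given probabilities H = 1.8364 bits.
b·(H₀ − H) = 205 × (2.0000 − 1.8364) = 33.55 ms.

34 ms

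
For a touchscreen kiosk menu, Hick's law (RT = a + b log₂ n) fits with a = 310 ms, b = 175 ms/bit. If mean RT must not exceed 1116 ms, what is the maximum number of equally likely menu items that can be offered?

24

Information budget: (1116 − 310)/175 = 4.6057 bits, so n ≤ 2^4.6057 = 24.348 → at most 24.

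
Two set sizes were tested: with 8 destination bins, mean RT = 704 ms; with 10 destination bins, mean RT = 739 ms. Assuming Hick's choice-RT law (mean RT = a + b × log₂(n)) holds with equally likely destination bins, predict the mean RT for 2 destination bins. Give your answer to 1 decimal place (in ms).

With log₂ n on the abscissa the relation is linear; from the two conditions:
  b = (739 − 704) / (log₂ 10 − log₂ 8) = 35 / (3.3219 − 3) = 108.720 ms/bit
  a = 704 − 108.720 × 3 = 377.840 ms
Then RT(2) = 377.840 + 108.720 × log₂ 2 = 377.840 + 108.720 × 1 ≈ 486.560 ms.

486.6 ms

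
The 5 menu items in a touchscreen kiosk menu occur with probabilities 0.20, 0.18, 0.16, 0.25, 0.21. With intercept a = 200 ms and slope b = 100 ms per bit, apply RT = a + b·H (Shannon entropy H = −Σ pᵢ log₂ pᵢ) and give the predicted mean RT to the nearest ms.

H = 0.20·log₂(1/0.20) + 0.18·log₂(1/0.18) + 0.16·log₂(1/0.16) + 0.25·log₂(1/0.25) + 0.21·log₂(1/0.21) = 2.3055 bits.
RT = 200 + 100 × 2.3055 = 430.55 ms.

431 ms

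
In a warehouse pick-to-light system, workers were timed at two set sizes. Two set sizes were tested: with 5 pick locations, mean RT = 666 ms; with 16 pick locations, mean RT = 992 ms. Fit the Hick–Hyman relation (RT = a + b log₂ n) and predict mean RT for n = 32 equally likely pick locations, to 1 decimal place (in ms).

Solve the two-equation system in a and b:
  b = (992 − 666) / (log₂ 16 − log₂ 5) = 326 / (4 − 2.3219) = 194.271 ms/bit
  a = 666 − 194.271 × 2.3219 = 214.918 ms
Then RT(32) = 214.918 + 194.271 × log₂ 32 = 214.918 + 194.271 × 5 ≈ 1186.271 ms.

1186.3 ms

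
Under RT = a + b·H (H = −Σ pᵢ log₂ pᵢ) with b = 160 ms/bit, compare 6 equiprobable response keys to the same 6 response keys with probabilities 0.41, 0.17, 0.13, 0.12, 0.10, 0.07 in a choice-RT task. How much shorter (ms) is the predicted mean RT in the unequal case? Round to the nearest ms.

The RT saving is b·ΔH. Equiprobable H₀ = log₂(6) = 2.5850 bits; with the given probabilities H = 2.3124 bits.
b·(H₀ − H) = 160 × (2.5850 − 2.3124) = 43.61 ms.

44 ms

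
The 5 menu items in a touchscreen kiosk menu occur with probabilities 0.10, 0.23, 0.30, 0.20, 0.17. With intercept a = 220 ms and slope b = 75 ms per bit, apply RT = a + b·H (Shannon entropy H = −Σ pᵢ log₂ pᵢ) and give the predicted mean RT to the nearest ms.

H = 0.10·log₂(1/0.10) + 0.23·log₂(1/0.23) + 0.30·log₂(1/0.30) + 0.20·log₂(1/0.20) + 0.17·log₂(1/0.17) = 2.2399 bits.
RT = 220 + 75 × 2.2399 = 387.99 ms.

388 ms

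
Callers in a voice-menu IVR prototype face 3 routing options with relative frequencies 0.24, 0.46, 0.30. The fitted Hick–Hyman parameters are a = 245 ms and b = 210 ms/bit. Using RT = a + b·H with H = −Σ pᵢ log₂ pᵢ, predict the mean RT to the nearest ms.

566 ms

H = 0.24·log₂(1/0.24) + 0.46·log₂(1/0.46) + 0.30·log₂(1/0.30) = 1.5306 bits.
RT = 245 + 210 × 1.5306 = 566.42 ms.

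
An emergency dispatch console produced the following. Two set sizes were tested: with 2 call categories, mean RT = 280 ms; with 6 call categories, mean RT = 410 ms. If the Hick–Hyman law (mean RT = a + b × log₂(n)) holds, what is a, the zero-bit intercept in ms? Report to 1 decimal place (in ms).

198.0 ms

The slope on a log₂ axis is (410 − 280) / (2.5850 − 1) = 82.021 ms/bit.
Intercept: a = 280 − 82.021·log₂(2) = 197.979 ms.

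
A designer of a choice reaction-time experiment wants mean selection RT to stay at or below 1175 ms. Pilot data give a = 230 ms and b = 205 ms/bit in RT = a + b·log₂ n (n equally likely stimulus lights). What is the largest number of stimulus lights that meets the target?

24

205·log₂ n ≤ 1175 − 230 = 945, giving log₂ n ≤ 4.6098 and n ≤ 24.416. The largest whole number is 24.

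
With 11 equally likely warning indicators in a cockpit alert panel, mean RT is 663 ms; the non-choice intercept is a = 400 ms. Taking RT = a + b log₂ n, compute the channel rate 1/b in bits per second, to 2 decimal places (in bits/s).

13.15 bits/s

b = (663 − 400)/log₂ 11 = 263/3.4594 = 76.024 ms per bit = 0.07602 s/bit; the reciprocal is 13.154 bits/s.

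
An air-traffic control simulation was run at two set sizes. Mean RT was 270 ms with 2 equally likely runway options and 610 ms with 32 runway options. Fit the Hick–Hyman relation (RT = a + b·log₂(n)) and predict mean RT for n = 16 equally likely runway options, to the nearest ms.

525 ms

Solve the two-equation system in a and b:
  b = (610 − 270) / (log₂ 32 − log₂ 2) = 340 / (5 − 1) = 85 ms/bit
  a = 270 − 85 × 1 = 185 ms
Then RT(16) = 185 + 85 × log₂ 16 = 185 + 85 × 4 ≈ 525.000 ms.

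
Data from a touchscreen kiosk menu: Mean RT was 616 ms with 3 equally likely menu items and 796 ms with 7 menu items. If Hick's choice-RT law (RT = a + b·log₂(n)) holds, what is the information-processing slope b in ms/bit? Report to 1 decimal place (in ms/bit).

147.3 ms/bit

The slope on a log₂ axis is (796 − 616) / (2.8074 − 1.5850) = 147.252 ms/bit.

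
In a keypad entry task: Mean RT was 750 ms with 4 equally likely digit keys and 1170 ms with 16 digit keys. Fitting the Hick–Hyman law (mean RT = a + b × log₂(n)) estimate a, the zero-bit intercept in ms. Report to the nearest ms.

Slope: b = (1170 − 750) / (log₂ 16 − log₂ 4) = 420/2.0000 = 210 ms/bit.
a = RT₁ − b·log₂ n₁ = 750 − 210 × 2 = 330.000 ms.

330 ms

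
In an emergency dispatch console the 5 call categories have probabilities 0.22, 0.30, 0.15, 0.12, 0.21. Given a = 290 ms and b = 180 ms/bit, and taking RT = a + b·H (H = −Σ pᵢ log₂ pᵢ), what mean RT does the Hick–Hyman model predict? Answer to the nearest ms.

695 ms

H = 0.22·log₂(1/0.22) + 0.30·log₂(1/0.30) + 0.15·log₂(1/0.15) + 0.12·log₂(1/0.12) + 0.21·log₂(1/0.21) = 2.2521 bits.
RT = 290 + 180 × 2.2521 = 695.38 ms.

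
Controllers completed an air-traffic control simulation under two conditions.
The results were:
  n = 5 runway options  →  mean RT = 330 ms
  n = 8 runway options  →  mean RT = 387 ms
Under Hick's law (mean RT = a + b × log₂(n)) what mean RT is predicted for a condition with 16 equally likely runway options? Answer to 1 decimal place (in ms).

Fit slope and intercept:
  b = (387 − 330) / (log₂ 8 − log₂ 5) = 57 / (3 − 2.3219) = 84.062 ms/bit
  a = 330 − 84.062 × 2.3219 = 134.814 ms
Then RT(16) = 134.814 + 84.062 × log₂ 16 = 134.814 + 84.062 × 4 ≈ 471.062 ms.

471.1 ms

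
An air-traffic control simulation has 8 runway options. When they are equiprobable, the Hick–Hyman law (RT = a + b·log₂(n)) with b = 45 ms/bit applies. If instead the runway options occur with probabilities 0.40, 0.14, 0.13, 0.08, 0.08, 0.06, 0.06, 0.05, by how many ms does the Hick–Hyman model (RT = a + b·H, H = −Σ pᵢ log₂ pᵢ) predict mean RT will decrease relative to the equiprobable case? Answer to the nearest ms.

18 ms

The RT saving is b·ΔH. Equiprobable H₀ = log₂(8) = 3.0000 bits; with the given probabilities H = 2.5947 bits.
b·(H₀ − H) = 45 × (3.0000 − 2.5947) = 18.24 ms.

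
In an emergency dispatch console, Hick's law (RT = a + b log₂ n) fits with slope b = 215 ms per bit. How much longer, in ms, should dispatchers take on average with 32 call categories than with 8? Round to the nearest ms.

430 ms

ΔRT = (a + b log₂ n₂) − (a + b log₂ n₁) = b·(log₂ n₂ − log₂ n₁).
log₂(32) − log₂(8) = log₂(32/8) = log₂(4) = 2.
ΔRT = 215 × 2.0000 = 430.000 ms.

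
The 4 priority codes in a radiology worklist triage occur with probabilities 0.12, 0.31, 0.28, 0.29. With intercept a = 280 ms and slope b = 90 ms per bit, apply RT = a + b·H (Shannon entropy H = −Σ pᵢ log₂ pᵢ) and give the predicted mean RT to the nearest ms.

453 ms

Entropy contributions −pᵢ log₂ pᵢ: 0.3671, 0.5238, 0.5142, 0.5179; sum H = 1.9230 bits.
RT = a + bH = 280 + 90·1.9230 = 453.07 ms.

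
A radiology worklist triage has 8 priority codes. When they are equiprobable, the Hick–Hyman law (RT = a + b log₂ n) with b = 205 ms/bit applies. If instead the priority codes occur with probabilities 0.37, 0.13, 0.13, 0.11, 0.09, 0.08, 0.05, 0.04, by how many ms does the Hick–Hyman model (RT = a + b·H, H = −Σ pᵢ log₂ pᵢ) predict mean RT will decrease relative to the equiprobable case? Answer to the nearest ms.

Equiprobable entropy H₀ = log₂ 8 = 3.0000 bits.
Skewed entropy H = −Σ pᵢ log₂ pᵢ = 2.6523 bits.
ΔRT = b·(H₀ − H) = 205 × 0.3477 = 71.28 ms.

71 ms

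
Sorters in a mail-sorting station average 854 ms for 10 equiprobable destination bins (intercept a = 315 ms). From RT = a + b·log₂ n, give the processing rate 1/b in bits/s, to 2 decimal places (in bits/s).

b = (854 − 315)/log₂ 10 = 539/3.3219 = 162.255 ms per bit = 0.16226 s/bit; the reciprocal is 6.163 bits/s.

6.16 bits/s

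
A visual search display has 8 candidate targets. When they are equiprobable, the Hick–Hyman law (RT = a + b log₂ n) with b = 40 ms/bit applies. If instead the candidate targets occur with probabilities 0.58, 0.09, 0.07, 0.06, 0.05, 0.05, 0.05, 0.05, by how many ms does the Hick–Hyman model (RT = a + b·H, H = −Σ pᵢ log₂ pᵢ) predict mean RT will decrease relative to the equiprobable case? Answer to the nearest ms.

34 ms

The RT saving is b·ΔH. Equiprobable H₀ = log₂(8) = 3.0000 bits; with the given probabilities H = 2.1449 bits.
b·(H₀ − H) = 40 × (3.0000 − 2.1449) = 34.20 ms.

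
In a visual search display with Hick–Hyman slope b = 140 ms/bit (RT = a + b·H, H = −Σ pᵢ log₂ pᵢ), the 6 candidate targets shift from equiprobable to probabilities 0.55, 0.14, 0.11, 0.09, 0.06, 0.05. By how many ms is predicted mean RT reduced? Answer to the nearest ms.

Equiprobable entropy H₀ = log₂ 6 = 2.5850 bits.
Skewed entropy H = −Σ pᵢ log₂ pᵢ = 1.9941 bits.
ΔRT = b·(H₀ − H) = 140 × 0.5909 = 82.73 ms.

83 ms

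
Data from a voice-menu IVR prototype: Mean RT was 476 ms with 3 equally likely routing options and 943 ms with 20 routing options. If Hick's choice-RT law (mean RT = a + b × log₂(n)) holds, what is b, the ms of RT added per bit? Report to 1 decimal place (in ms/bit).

Slope: b = (943 − 476) / (log₂ 20 − log₂ 3) = 467/2.7370 = 170.627 ms/bit.

170.6 ms/bit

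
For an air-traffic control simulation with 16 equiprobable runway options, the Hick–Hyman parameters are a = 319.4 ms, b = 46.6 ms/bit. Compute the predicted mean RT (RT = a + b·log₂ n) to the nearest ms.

506 ms

log₂(16) = 4 bits, so RT = 319.4 + 46.6 × 4 ≈ 505.800 ms.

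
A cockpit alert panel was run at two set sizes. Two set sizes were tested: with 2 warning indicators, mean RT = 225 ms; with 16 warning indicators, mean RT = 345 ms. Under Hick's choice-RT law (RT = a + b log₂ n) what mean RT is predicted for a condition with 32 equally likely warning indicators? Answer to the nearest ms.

Fit slope and intercept:
  b = (345 − 225) / (log₂ 16 − log₂ 2) = 120 / (4 − 1) = 40 ms/bit
  a = 225 − 40 × 1 = 185 ms
Then RT(32) = 185 + 40 × log₂ 32 = 185 + 40 × 5 ≈ 385.000 ms.

385 ms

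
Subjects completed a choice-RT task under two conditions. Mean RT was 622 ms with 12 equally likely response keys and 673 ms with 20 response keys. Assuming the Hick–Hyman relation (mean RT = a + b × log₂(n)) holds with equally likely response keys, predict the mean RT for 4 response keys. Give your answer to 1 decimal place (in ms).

512.3 ms

RT is linear in log₂ n, so two points fix the line:
  b = (673 − 622) / (log₂ 20 − log₂ 12) = 51 / (4.3219 − 3.5850) = 69.203 ms/bit
  a = 622 − 69.203 × 3.5850 = 373.911 ms
Then RT(4) = 373.911 + 69.203 × log₂ 4 = 373.911 + 69.203 × 2 ≈ 512.316 ms.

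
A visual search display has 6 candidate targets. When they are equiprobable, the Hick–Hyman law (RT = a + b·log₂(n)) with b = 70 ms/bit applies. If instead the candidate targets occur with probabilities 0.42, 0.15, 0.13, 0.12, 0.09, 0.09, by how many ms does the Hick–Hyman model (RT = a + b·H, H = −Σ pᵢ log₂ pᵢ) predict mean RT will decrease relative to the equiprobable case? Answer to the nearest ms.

Equiprobable entropy H₀ = log₂ 6 = 2.5850 bits.
Skewed entropy H = −Σ pᵢ log₂ pᵢ = 2.3112 bits.
ΔRT = b·(H₀ − H) = 70 × 0.2738 = 19.16 ms.

19 ms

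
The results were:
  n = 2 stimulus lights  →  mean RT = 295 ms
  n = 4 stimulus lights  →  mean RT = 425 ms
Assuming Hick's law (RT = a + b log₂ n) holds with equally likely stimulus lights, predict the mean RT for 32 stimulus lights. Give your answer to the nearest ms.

RT is linear in log₂ n, so two points fix the line:
  b = (425 − 295) / (log₂ 4 − log₂ 2) = 130 / (2 − 1) = 130 ms/bit
  a = 295 − 130 × 1 = 165 ms
Then RT(32) = 165 + 130 × log₂ 32 = 165 + 130 × 5 ≈ 815.000 ms.

815 ms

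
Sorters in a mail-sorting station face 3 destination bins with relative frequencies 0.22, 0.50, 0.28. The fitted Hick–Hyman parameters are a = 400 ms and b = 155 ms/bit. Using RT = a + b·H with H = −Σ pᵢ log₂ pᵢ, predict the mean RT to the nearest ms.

Entropy contributions −pᵢ log₂ pᵢ: 0.4806, 0.5000, 0.5142; sum H = 1.4948 bits.
RT = a + bH = 400 + 155·1.4948 = 631.69 ms.

632 ms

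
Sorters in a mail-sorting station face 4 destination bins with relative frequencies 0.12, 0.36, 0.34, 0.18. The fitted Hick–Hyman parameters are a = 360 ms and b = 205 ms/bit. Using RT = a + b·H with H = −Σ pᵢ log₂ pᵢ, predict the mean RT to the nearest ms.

Entropy contributions −pᵢ log₂ pᵢ: 0.3671, 0.5306, 0.5292, 0.4453; sum H = 1.8722 bits.
RT = a + bH = 360 + 205·1.8722 = 743.79 ms.

744 ms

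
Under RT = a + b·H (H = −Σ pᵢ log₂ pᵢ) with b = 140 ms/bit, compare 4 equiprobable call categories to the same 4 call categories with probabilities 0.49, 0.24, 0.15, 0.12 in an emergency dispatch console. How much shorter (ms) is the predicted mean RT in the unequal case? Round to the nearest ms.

The RT saving is b·ΔH. Equiprobable H₀ = log₂(4) = 2.0000 bits; with the given probabilities H = 1.7760 bits.
b·(H₀ − H) = 140 × (2.0000 − 1.7760) = 31.36 ms.

31 ms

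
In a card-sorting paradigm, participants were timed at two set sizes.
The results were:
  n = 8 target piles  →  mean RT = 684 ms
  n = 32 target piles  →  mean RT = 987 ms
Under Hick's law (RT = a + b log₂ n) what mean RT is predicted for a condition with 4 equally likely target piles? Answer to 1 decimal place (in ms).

With log₂ n on the abscissa the relation is linear; from the two conditions:
  b = (987 − 684) / (log₂ 32 − log₂ 8) = 303 / (5 − 3) = 151.500 ms/bit
  a = 684 − 151.500 × 3 = 229.500 ms
Then RT(4) = 229.500 + 151.500 × log₂ 4 = 229.500 + 151.500 × 2 ≈ 532.500 ms.

532.5 ms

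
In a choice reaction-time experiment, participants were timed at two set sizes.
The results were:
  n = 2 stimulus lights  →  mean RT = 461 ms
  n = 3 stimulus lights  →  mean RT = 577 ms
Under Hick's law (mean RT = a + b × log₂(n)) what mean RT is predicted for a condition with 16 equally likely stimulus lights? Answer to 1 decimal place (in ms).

1055.9 ms

Solve the two-equation system in a and b:
  b = (577 − 461) / (log₂ 3 − log₂ 2) = 116 / (1.5850 − 1) = 198.303 ms/bit
  a = 461 − 198.303 × 1 = 262.697 ms
Then RT(16) = 262.697 + 198.303 × log₂ 16 = 262.697 + 198.303 × 4 ≈ 1055.910 ms.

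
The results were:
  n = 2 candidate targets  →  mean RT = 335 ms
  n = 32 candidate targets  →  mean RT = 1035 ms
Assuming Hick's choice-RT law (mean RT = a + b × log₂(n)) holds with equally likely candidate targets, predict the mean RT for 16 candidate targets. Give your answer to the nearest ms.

RT is linear in log₂ n, so two points fix the line:
  b = (1035 − 335) / (log₂ 32 − log₂ 2) = 700 / (5 − 1) = 175 ms/bit
  a = 335 − 175 × 1 = 160 ms
Then RT(16) = 160 + 175 × log₂ 16 = 160 + 175 × 4 ≈ 860.000 ms.

860 ms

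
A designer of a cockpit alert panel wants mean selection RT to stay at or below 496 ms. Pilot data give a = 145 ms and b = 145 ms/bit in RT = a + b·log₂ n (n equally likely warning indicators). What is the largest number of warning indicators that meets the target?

5

Information budget: (496 − 145)/145 = 2.4207 bits, so n ≤ 2^2.4207 = 5.354 → at most 5.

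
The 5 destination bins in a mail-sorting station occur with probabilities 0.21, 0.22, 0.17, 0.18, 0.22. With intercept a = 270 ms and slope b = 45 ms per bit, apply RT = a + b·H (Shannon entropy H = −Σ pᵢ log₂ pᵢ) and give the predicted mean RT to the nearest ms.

374 ms

Entropy contributions −pᵢ log₂ pᵢ: 0.4728, 0.4806, 0.4346, 0.4453, 0.4806; sum H = 2.3139 bits.
RT = a + bH = 270 + 45·2.3139 = 374.12 ms.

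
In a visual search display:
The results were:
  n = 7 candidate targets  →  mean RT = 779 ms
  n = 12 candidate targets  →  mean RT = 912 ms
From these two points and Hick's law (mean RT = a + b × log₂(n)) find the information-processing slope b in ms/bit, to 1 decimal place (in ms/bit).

b = (RT₂ − RT₁)/(log₂ n₂ − log₂ n₁) = (912 − 779)/(3.5850 − 2.8074) = 171.037 ms/bit.

171.0 ms/bit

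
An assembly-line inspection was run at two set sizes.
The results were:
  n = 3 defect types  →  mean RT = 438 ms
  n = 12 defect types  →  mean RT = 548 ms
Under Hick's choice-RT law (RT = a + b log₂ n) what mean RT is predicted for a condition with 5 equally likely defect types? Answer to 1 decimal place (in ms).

Solve the two-equation system in a and b:
  b = (548 − 438) / (log₂ 12 − log₂ 3) = 110 / (3.5850 − 1.5850) = 55.000 ms/bit
  a = 438 − 55.000 × 1.5850 = 350.827 ms
Then RT(5) = 350.827 + 55.000 × log₂ 5 = 350.827 + 55.000 × 2.3219 ≈ 478.533 ms.

478.5 ms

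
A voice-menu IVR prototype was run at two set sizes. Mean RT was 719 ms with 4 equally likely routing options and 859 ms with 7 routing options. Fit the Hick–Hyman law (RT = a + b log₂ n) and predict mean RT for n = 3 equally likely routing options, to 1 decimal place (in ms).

With log₂ n on the abscissa the relation is linear; from the two conditions:
  b = (859 − 719) / (log₂ 7 − log₂ 4) = 140 / (2.8074 − 2) = 173.406 ms/bit
  a = 719 − 173.406 × 2 = 372.188 ms
Then RT(3) = 372.188 + 173.406 × log₂ 3 = 372.188 + 173.406 × 1.5850 ≈ 647.030 ms.

647.0 ms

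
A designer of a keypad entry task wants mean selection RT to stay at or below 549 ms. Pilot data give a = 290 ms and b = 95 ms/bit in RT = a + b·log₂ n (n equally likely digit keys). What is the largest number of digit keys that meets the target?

95·log₂ n ≤ 549 − 290 = 259, giving log₂ n ≤ 2.7263 and n ≤ 6.618. The largest whole number is 6.

6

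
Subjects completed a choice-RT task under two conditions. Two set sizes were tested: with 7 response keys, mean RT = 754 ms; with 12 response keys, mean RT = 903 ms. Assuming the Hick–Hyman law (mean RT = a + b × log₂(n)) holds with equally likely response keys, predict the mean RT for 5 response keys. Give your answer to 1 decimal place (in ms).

661.0 ms

Fit slope and intercept:
  b = (903 − 754) / (log₂ 12 − log₂ 7) = 149 / (3.5850 − 2.8074) = 191.613 ms/bit
  a = 754 − 191.613 × 2.8074 = 216.073 ms
Then RT(5) = 216.073 + 191.613 × log₂ 5 = 216.073 + 191.613 × 2.3219 ≈ 660.986 ms.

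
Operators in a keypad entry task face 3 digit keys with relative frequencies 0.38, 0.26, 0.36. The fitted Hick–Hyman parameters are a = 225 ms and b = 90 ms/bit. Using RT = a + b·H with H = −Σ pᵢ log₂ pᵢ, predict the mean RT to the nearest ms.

H = 0.38·log₂(1/0.38) + 0.26·log₂(1/0.26) + 0.36·log₂(1/0.36) = 1.5664 bits.
RT = 225 + 90 × 1.5664 = 365.97 ms.

366 ms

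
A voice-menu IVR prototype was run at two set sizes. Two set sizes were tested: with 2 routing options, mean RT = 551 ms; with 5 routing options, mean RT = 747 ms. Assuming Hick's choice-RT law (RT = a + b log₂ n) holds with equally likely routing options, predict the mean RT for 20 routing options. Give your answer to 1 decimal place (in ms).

Solve the two-equation system in a and b:
  b = (747 − 551) / (log₂ 5 − log₂ 2) = 196 / (2.3219 − 1) = 148.268 ms/bit
  a = 551 − 148.268 × 1 = 402.732 ms
Then RT(20) = 402.732 + 148.268 × log₂ 20 = 402.732 + 148.268 × 4.3219 ≈ 1043.537 ms.

1043.5 ms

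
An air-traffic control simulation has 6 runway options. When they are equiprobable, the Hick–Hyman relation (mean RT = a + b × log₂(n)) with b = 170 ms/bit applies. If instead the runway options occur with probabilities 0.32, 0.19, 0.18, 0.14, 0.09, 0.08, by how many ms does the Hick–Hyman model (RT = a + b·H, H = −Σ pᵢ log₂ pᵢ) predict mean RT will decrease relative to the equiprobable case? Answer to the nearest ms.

The RT saving is b·ΔH. Equiprobable H₀ = log₂(6) = 2.5850 bits; with the given probabilities H = 2.4278 bits.
b·(H₀ − H) = 170 × (2.5850 − 2.4278) = 26.71 ms.

27 ms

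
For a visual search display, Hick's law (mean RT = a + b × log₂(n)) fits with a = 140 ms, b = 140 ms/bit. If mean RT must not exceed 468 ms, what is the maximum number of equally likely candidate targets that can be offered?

5

140·log₂ n ≤ 468 − 140 = 328, giving log₂ n ≤ 2.3429 and n ≤ 5.073. The largest whole number is 5.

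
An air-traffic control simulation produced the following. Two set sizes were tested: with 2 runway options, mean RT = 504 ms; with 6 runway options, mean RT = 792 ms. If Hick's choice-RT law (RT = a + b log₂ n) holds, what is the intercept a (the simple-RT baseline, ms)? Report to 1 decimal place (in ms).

b = (RT₂ − RT₁)/(log₂ n₂ − log₂ n₁) = (792 − 504)/(2.5850 − 1) = 181.708 ms/bit.
a = RT₁ − b·log₂ n₁ = 504 − 181.708 × 1 = 322.292 ms.

322.3 ms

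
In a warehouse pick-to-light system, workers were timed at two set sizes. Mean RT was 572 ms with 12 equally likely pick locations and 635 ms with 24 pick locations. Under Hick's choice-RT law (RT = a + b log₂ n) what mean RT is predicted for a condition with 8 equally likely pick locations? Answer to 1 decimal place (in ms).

Fit slope and intercept:
  b = (635 − 572) / (log₂ 24 − log₂ 12) = 63 / (4.5850 − 3.5850) = 63.000 ms/bit
  a = 572 − 63.000 × 3.5850 = 346.147 ms
Then RT(8) = 346.147 + 63.000 × log₂ 8 = 346.147 + 63.000 × 3 ≈ 535.147 ms.

535.1 ms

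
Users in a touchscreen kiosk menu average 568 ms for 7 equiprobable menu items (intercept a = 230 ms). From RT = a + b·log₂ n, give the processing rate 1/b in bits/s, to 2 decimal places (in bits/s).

b = (568 − 230)/log₂ 7 = 338/2.8074 = 120.398 ms per bit = 0.12040 s/bit; the reciprocal is 8.306 bits/s.

8.31 bits/s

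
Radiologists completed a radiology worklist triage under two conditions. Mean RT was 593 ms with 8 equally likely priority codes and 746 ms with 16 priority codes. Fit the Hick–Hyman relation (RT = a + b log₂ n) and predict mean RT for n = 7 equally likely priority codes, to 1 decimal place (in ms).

563.5 ms

With log₂ n on the abscissa the relation is linear; from the two conditions:
  b = (746 − 593) / (log₂ 16 − log₂ 8) = 153 / (4 − 3) = 153.000 ms/bit
  a = 593 − 153.000 × 3 = 134.000 ms
Then RT(7) = 134.000 + 153.000 × log₂ 7 = 134.000 + 153.000 × 2.8074 ≈ 563.525 ms.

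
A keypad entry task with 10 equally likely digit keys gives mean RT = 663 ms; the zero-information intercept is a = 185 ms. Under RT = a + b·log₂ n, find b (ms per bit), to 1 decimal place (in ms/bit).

b = (663 − 185) / log₂(10) = 478 / 3.3219 = 143.892 ms/bit.

143.9 ms/bit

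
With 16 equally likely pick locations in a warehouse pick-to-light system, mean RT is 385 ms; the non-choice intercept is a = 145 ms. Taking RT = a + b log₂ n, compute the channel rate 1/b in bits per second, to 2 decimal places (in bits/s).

b = (385 − 145)/log₂ 16 = 240/4 = 60.000 ms per bit = 0.06000 s/bit; the reciprocal is 16.667 bits/s.

16.67 bits/s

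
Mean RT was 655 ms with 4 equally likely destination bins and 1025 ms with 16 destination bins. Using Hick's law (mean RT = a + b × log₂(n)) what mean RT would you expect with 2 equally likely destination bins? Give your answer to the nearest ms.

470 ms

Fit slope and intercept:
  b = (1025 − 655) / (log₂ 16 − log₂ 4) = 370 / (4 − 2) = 185 ms/bit
  a = 655 − 185 × 2 = 285 ms
Then RT(2) = 285 + 185 × log₂ 2 = 285 + 185 × 1 ≈ 470.000 ms.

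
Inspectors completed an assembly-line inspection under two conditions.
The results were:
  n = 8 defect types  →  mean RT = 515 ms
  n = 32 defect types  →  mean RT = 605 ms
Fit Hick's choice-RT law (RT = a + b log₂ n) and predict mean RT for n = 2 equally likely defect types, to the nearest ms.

425 ms

With log₂ n on the abscissa the relation is linear; from the two conditions:
  b = (605 − 515) / (log₂ 32 − log₂ 8) = 90 / (5 − 3) = 45 ms/bit
  a = 515 − 45 × 3 = 380 ms
Then RT(2) = 380 + 45 × log₂ 2 = 380 + 45 × 1 ≈ 425.000 ms.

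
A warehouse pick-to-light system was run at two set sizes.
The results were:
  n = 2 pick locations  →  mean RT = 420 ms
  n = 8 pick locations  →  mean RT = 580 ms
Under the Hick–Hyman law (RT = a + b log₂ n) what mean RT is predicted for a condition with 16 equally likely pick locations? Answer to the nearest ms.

660 ms

RT is linear in log₂ n, so two points fix the line:
  b = (580 − 420) / (log₂ 8 − log₂ 2) = 160 / (3 − 1) = 80 ms/bit
  a = 420 − 80 × 1 = 340 ms
Then RT(16) = 340 + 80 × log₂ 16 = 340 + 80 × 4 ≈ 660.000 ms.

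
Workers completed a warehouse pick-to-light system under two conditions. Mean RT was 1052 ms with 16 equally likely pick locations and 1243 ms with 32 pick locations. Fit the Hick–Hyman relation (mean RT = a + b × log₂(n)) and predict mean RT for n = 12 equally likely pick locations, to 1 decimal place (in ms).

972.7 ms

Fit slope and intercept:
  b = (1243 − 1052) / (log₂ 32 − log₂ 16) = 191 / (5 − 4) = 191.000 ms/bit
  a = 1052 − 191.000 × 4 = 288.000 ms
Then RT(12) = 288.000 + 191.000 × log₂ 12 = 288.000 + 191.000 × 3.5850 ≈ 972.728 ms.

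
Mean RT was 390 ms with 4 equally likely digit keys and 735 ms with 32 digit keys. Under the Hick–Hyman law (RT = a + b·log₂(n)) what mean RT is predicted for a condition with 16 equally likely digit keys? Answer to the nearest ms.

With log₂ n on the abscissa the relation is linear; from the two conditions:
  b = (735 − 390) / (log₂ 32 − log₂ 4) = 345 / (5 − 2) = 115 ms/bit
  a = 390 − 115 × 2 = 160 ms
Then RT(16) = 160 + 115 × log₂ 16 = 160 + 115 × 4 ≈ 620.000 ms.

620 ms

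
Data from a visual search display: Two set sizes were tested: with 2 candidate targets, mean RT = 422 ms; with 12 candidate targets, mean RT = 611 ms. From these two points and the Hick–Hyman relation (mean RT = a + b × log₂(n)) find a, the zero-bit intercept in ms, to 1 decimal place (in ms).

Slope: b = (611 − 422) / (log₂ 12 − log₂ 2) = 189/2.5850 = 73.115 ms/bit.
Intercept: a = 422 − 73.115·log₂(2) = 348.885 ms.

348.9 ms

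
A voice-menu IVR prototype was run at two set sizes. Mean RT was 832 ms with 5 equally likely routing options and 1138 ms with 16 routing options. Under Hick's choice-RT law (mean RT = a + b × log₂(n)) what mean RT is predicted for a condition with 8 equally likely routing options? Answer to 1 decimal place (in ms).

With log₂ n on the abscissa the relation is linear; from the two conditions:
  b = (1138 − 832) / (log₂ 16 − log₂ 5) = 306 / (4 − 2.3219) = 182.352 ms/bit
  a = 832 − 182.352 × 2.3219 = 408.591 ms
Then RT(8) = 408.591 + 182.352 × log₂ 8 = 408.591 + 182.352 × 3 ≈ 955.648 ms.

955.6 ms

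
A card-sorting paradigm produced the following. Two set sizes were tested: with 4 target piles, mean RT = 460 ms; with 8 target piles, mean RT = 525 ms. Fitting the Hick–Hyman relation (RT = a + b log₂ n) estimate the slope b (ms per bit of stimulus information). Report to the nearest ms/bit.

Slope: b = (525 − 460) / (log₂ 8 − log₂ 4) = 65/1.0000 = 65 ms/bit.

65 ms/bit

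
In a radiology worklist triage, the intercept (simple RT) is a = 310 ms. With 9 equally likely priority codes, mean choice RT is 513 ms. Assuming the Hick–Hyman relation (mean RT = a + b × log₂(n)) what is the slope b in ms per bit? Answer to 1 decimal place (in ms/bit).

b = (513 − 310) / log₂(9) = 203 / 3.1699 = 64.039 ms/bit.

64.0 ms/bit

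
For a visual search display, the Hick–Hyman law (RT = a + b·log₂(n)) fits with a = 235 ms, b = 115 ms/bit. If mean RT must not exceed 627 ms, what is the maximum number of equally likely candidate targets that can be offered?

10

Set 235 + 115·log₂ n ≤ 627 → log₂ n ≤ (627 − 235)/115 = 3.4087.
So n ≤ 2^3.4087 = 10.620; the largest integer n is 10.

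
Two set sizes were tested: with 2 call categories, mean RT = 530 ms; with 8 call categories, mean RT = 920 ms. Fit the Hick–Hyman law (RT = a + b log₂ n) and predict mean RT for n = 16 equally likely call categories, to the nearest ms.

1115 ms

With log₂ n on the abscissa the relation is linear; from the two conditions:
  b = (920 − 530) / (log₂ 8 − log₂ 2) = 390 / (3 − 1) = 195 ms/bit
  a = 530 − 195 × 1 = 335 ms
Then RT(16) = 335 + 195 × log₂ 16 = 335 + 195 × 4 ≈ 1115.000 ms.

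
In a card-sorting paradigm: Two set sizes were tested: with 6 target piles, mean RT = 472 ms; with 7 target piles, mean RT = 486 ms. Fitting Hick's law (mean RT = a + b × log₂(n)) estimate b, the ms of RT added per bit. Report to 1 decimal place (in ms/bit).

63.0 ms/bit

b = (RT₂ − RT₁)/(log₂ n₂ − log₂ n₁) = (486 − 472)/(2.8074 − 2.5850) = 62.952 ms/bit.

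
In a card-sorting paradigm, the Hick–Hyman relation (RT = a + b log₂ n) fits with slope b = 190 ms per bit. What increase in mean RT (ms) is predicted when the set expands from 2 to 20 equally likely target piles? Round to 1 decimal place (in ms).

ΔRT = (a + b log₂ n₂) − (a + b log₂ n₁) = b·(log₂ n₂ − log₂ n₁).
log₂(20) − log₂(2) = 4.3219 − 1 = 3.3219.
ΔRT = 190 × 3.3219 = 631.166 ms.

631.2 ms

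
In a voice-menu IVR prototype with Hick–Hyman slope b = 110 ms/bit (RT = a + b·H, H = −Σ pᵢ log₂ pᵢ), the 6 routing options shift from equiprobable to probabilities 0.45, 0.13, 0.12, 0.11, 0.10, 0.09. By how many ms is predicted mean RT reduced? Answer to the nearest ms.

35 ms

Equiprobable entropy H₀ = log₂ 6 = 2.5850 bits.
Skewed entropy H = −Σ pᵢ log₂ pᵢ = 2.2632 bits.
ΔRT = b·(H₀ − H) = 110 × 0.3217 = 35.39 ms.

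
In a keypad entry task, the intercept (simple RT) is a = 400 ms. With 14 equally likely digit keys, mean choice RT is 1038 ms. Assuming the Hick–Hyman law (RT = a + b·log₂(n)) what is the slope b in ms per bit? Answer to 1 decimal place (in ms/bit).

167.6 ms/bit

log₂(14) = 3.8074 bits.
b = (RT − a)/log₂ n = (1038 − 400) / 3.8074 = 167.570 ms/bit.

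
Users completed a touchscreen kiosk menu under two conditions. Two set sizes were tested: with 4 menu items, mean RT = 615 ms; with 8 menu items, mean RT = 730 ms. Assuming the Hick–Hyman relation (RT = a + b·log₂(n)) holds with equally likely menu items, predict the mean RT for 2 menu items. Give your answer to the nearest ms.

500 ms

Fit slope and intercept:
  b = (730 − 615) / (log₂ 8 − log₂ 4) = 115 / (3 − 2) = 115 ms/bit
  a = 615 − 115 × 2 = 385 ms
Then RT(2) = 385 + 115 × log₂ 2 = 385 + 115 × 1 ≈ 500.000 ms.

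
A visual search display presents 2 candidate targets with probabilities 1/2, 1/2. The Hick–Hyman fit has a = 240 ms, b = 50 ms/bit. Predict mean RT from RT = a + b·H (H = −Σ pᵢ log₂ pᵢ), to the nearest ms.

290 ms

Each term −pᵢ log₂ pᵢ: 0.5·1 + 0.5·1; summed, H = 1.000 bits.
Mean RT = a + bH = 240 + 50·1.000 = 290.00 ms.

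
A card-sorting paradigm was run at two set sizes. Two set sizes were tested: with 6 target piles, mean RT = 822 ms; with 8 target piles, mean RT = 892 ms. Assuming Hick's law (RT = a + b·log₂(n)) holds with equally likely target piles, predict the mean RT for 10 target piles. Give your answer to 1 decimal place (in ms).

RT is linear in log₂ n, so two points fix the line:
  b = (892 − 822) / (log₂ 8 − log₂ 6) = 70 / (3 − 2.5850) = 168.659 ms/bit
  a = 822 − 168.659 × 2.5850 = 386.022 ms
Then RT(10) = 386.022 + 168.659 × log₂ 10 = 386.022 + 168.659 × 3.3219 ≈ 946.296 ms.

946.3 ms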